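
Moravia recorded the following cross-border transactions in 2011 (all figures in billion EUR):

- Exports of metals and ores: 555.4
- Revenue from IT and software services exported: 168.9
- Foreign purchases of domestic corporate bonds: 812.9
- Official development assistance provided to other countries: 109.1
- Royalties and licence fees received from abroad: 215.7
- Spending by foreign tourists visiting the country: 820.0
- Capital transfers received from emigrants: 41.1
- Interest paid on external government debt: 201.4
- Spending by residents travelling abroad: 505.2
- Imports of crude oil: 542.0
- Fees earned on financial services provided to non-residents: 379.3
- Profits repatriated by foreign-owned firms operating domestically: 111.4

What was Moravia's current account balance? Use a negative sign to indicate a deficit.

670.2

Goods: -542.0 + 555.4 = 13.4
Services: 820.0 + 168.9 + 215.7 + 379.3 - 505.2 = 1078.7
Primary income: -201.4 - 111.4 = -312.8
Secondary income: -109.1
Current account = 13.4 + 1078.7 + (-312.8) + (-109.1) = 670.2
(Excluded from the current account — financial account: foreign purchases of domestic corporate bonds 812.9; capital account: capital transfers received from emigrants 41.1.)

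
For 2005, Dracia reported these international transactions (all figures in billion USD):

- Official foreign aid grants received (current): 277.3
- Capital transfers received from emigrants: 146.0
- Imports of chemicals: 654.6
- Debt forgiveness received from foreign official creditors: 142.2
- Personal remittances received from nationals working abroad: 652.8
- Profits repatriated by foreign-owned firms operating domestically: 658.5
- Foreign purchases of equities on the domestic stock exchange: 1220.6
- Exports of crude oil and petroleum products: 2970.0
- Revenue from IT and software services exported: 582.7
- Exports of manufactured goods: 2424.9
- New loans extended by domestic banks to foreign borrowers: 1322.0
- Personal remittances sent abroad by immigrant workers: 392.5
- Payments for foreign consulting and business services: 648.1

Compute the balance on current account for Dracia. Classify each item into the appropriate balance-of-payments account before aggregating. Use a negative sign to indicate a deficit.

4554.0

Goods: 2424.9 - 654.6 + 2970.0 = 4740.3
Services: 582.7 - 648.1 = -65.4
Primary income: -658.5
Secondary income: -392.5 + 277.3 + 652.8 = 537.6
Current account = 4740.3 + (-65.4) + (-658.5) + 537.6 = 4554.0
(Excluded from the current account — capital account: capital transfers received from emigrants 146.0, debt forgiveness received from foreign official creditors 142.2; financial account: foreign purchases of equities on the domestic stock exchange 1220.6, new loans extended by domestic banks to foreign borrowers 1322.0.)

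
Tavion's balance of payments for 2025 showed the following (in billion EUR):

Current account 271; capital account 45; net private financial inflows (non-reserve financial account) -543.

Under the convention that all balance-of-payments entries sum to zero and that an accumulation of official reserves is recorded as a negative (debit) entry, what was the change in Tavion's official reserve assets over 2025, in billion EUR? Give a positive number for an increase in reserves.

-227

Official reserve transactions balance = -(271 + 45 + (-543)) = 227
An accumulation of reserves is recorded as a debit (negative entry), so the change in the stock of reserves is the negative of that balance.
Change in official reserves = -(227) = -227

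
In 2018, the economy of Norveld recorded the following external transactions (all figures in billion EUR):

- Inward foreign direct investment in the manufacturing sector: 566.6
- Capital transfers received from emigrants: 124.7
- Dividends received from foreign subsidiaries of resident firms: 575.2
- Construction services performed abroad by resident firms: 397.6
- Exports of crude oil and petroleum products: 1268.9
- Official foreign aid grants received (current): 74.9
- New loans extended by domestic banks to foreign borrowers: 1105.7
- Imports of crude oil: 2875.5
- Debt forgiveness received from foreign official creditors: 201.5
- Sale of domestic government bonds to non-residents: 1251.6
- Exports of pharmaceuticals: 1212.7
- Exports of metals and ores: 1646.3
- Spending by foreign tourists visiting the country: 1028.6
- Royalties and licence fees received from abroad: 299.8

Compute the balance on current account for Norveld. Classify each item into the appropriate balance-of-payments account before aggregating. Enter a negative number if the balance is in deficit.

Goods: -2875.5 + 1646.3 + 1212.7 + 1268.9 = 1252.4
Services: 1028.6 + 397.6 + 299.8 = 1726.0
Primary income: 575.2
Secondary income: 74.9
Current account = 1252.4 + 1726.0 + 575.2 + 74.9 = 3628.5
(Excluded from the current account — financial account: inward foreign direct investment in the manufacturing sector 566.6, new loans extended by domestic banks to foreign borrowers 1105.7, sale of domestic government bonds to non-residents 1251.6; capital account: capital transfers received from emigrants 124.7, debt forgiveness received from foreign official creditors 201.5.)

3628.5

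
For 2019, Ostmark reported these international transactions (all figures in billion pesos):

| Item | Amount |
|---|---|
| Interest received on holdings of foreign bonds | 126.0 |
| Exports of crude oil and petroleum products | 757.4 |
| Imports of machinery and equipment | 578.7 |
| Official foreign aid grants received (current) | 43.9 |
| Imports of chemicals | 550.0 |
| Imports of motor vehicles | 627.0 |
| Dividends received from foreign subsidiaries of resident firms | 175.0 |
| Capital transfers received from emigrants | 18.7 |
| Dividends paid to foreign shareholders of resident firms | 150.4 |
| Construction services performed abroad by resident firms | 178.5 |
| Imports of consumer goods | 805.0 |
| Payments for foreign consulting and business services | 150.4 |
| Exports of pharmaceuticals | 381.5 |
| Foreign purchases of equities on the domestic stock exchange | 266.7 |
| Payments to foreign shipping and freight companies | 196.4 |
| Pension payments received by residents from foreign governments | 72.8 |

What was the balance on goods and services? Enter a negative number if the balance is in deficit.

-1590.1

Goods: -578.7 - 627.0 + 381.5 + 757.4 - 550.0 - 805.0 = -1421.8
Services: 178.5 - 196.4 - 150.4 = -168.3
Trade balance = -1421.8 + (-168.3) = -1590.1
(Excluded from the trade balance — primary income: interest received on holdings of foreign bonds 126.0, dividends received from foreign subsidiaries of resident firms 175.0, dividends paid to foreign shareholders of resident firms 150.4; secondary income: official foreign aid grants received (current) 43.9, pension payments received by residents from foreign governments 72.8; capital account: capital transfers received from emigrants 18.7; financial account: foreign purchases of equities on the domestic stock exchange 266.7.)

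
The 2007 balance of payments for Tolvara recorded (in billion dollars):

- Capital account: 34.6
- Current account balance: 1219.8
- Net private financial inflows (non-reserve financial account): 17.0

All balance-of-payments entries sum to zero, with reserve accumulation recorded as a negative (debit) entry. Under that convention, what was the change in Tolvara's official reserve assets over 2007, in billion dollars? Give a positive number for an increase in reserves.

1271.4

Official reserve transactions balance = -(1219.8 + 34.6 + 17.0) = -1271.4
An accumulation of reserves is recorded as a debit (negative entry), so the change in the stock of reserves is the negative of that balance.
Change in official reserves = -(-1271.4) = 1271.4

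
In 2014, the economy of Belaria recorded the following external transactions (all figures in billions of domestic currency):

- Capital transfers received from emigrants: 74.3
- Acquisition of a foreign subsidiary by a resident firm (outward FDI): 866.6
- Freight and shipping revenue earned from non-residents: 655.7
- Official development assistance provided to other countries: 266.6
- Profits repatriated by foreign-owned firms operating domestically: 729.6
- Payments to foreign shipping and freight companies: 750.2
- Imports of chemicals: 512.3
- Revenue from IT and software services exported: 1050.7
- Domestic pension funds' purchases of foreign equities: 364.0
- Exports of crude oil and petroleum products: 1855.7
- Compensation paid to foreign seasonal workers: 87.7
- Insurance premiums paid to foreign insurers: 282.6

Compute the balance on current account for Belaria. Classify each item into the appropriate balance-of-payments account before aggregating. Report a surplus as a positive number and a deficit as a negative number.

933.1

Goods: 1855.7 - 512.3 = 1343.4
Services: -750.2 + 655.7 + 1050.7 - 282.6 = 673.6
Primary income: -87.7 - 729.6 = -817.3
Secondary income: -266.6
Current account = 1343.4 + 673.6 + (-817.3) + (-266.6) = 933.1
(Excluded from the current account — capital account: capital transfers received from emigrants 74.3; financial account: acquisition of a foreign subsidiary by a resident firm (outward FDI) 866.6, domestic pension funds' purchases of foreign equities 364.0.)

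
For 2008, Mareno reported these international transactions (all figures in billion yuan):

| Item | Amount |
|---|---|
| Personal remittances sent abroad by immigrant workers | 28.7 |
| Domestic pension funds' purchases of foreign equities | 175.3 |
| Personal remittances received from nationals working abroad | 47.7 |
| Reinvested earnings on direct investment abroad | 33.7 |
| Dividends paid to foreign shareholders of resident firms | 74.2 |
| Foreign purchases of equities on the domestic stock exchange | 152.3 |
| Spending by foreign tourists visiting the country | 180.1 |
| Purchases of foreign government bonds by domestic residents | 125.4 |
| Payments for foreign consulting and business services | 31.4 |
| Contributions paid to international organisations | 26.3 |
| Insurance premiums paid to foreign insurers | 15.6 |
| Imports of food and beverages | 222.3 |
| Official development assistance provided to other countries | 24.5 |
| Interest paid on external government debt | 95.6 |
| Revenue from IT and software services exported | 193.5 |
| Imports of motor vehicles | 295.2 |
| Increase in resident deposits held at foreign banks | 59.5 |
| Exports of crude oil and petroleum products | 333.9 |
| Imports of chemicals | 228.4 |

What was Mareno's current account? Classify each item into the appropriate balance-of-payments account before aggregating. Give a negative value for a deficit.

-253.3

Goods: 333.9 - 228.4 - 222.3 - 295.2 = -412.0
Services: 180.1 + 193.5 - 15.6 - 31.4 = 326.6
Primary income: -74.2 + 33.7 - 95.6 = -136.1
Secondary income: -28.7 - 24.5 + 47.7 - 26.3 = -31.8
Current account = (-412.0) + 326.6 + (-136.1) + (-31.8) = -253.3
(Excluded from the current account — financial account: domestic pension funds' purchases of foreign equities 175.3, foreign purchases of equities on the domestic stock exchange 152.3, purchases of foreign government bonds by domestic residents 125.4, increase in resident deposits held at foreign banks 59.5.)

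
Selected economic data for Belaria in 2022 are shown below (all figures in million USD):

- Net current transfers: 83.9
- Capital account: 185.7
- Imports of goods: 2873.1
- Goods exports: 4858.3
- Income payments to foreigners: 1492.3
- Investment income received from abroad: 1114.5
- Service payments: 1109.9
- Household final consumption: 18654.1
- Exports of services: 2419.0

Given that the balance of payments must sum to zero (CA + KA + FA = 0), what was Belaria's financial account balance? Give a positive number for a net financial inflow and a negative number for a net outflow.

Goods balance = 4858.3 - 2873.1 = 1985.2
Services balance = 2419.0 - 1109.9 = 1309.1
Trade balance (goods + services) = 1985.2 + 1309.1 = 3294.3
Net primary income = 1114.5 - 1492.3 = -377.8
Net secondary income = 83.9
Current account = 3294.3 + (-377.8) + 83.9 = 3000.4
Financial account = -(3000.4 + 185.7) = -3186.1

-3186.1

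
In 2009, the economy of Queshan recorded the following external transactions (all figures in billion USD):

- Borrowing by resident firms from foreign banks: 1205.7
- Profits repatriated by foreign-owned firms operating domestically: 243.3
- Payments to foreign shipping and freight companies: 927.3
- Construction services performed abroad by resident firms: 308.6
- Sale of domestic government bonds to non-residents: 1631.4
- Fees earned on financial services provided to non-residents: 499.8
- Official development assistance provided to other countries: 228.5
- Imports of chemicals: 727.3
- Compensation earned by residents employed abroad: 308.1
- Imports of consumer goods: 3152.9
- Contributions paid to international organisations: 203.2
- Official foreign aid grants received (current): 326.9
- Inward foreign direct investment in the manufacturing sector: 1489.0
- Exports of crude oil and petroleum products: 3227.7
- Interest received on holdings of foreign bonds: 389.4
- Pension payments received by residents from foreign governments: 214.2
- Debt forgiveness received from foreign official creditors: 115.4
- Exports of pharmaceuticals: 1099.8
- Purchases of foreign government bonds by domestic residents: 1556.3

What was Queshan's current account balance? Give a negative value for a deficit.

892.0

Goods: -3152.9 - 727.3 + 3227.7 + 1099.8 = 447.3
Services: 308.6 + 499.8 - 927.3 = -118.9
Primary income: -243.3 + 308.1 + 389.4 = 454.2
Secondary income: -203.2 + 326.9 + 214.2 - 228.5 = 109.4
Current account = 447.3 + (-118.9) + 454.2 + 109.4 = 892.0
(Excluded from the current account — financial account: borrowing by resident firms from foreign banks 1205.7, sale of domestic government bonds to non-residents 1631.4, inward foreign direct investment in the manufacturing sector 1489.0, purchases of foreign government bonds by domestic residents 1556.3; capital account: debt forgiveness received from foreign official creditors 115.4.)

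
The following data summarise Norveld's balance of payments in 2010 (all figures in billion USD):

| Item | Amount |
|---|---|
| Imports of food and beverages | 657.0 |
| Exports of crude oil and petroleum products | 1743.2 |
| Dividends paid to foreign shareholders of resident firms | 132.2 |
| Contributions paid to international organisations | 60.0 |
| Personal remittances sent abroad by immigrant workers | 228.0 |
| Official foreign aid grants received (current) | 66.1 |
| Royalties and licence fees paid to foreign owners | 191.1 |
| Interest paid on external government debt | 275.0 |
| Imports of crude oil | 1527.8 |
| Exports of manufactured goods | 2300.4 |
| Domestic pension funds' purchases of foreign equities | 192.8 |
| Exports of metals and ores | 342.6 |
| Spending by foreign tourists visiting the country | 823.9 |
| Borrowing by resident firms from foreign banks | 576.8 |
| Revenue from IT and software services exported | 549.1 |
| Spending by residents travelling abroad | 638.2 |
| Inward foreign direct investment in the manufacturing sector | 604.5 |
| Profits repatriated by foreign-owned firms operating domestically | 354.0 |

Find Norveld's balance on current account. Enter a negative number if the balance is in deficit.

1762.0

Goods: -657.0 + 2300.4 + 1743.2 + 342.6 - 1527.8 = 2201.4
Services: 823.9 - 191.1 - 638.2 + 549.1 = 543.7
Primary income: -275.0 - 354.0 - 132.2 = -761.2
Secondary income: 66.1 - 60.0 - 228.0 = -221.9
Current account = 2201.4 + 543.7 + (-761.2) + (-221.9) = 1762.0
(Excluded from the current account — financial account: domestic pension funds' purchases of foreign equities 192.8, borrowing by resident firms from foreign banks 576.8, inward foreign direct investment in the manufacturing sector 604.5.)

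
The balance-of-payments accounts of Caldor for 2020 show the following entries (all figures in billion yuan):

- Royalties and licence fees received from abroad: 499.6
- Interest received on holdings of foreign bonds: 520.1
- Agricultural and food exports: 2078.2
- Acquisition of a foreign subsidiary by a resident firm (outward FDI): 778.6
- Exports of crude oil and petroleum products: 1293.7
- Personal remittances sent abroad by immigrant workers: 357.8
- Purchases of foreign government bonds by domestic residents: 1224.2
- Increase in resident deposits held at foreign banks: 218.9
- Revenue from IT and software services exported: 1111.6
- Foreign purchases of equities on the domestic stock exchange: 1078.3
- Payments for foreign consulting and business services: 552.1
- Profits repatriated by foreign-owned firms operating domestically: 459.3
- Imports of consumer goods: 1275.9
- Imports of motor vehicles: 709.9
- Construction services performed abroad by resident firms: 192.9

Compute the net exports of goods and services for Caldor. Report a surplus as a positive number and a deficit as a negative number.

2638.1

Goods: 1293.7 - 1275.9 - 709.9 + 2078.2 = 1386.1
Services: 192.9 - 552.1 + 499.6 + 1111.6 = 1252.0
Trade balance = 1386.1 + 1252.0 = 2638.1
(Excluded from the trade balance — primary income: interest received on holdings of foreign bonds 520.1, profits repatriated by foreign-owned firms operating domestically 459.3; financial account: acquisition of a foreign subsidiary by a resident firm (outward FDI) 778.6, purchases of foreign government bonds by domestic residents 1224.2, increase in resident deposits held at foreign banks 218.9, foreign purchases of equities on the domestic stock exchange 1078.3; secondary income: personal remittances sent abroad by immigrant workers 357.8.)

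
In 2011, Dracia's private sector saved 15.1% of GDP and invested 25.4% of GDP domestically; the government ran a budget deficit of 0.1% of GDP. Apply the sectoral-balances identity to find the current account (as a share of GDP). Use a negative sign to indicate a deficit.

-10.4

By the sectoral-balances identity, CA = (S_private - I) + (T - G).
Private balance = 15.1 - 25.4 = -10.3
Government balance (T - G) = -0.1
CA = -10.3 + (-0.1) = -10.4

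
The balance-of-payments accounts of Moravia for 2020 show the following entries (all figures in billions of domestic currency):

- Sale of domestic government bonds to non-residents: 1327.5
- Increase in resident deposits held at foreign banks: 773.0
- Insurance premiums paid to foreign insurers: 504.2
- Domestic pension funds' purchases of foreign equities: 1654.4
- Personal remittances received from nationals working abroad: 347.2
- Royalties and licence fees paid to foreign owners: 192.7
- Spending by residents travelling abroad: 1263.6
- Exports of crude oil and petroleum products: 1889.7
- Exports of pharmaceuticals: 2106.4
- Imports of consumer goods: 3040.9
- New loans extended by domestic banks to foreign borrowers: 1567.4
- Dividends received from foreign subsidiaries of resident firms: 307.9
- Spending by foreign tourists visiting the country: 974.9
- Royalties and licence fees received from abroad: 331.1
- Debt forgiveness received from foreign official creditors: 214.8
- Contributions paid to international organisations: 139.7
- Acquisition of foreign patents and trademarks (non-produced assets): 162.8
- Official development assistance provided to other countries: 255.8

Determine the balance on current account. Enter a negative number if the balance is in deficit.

Goods: -3040.9 + 2106.4 + 1889.7 = 955.2
Services: 974.9 - 504.2 - 1263.6 + 331.1 - 192.7 = -654.5
Primary income: 307.9
Secondary income: -139.7 - 255.8 + 347.2 = -48.3
Current account = 955.2 + (-654.5) + 307.9 + (-48.3) = 560.3
(Excluded from the current account — financial account: sale of domestic government bonds to non-residents 1327.5, increase in resident deposits held at foreign banks 773.0, domestic pension funds' purchases of foreign equities 1654.4, new loans extended by domestic banks to foreign borrowers 1567.4; capital account: debt forgiveness received from foreign official creditors 214.8, acquisition of foreign patents and trademarks (non-produced assets) 162.8.)

560.3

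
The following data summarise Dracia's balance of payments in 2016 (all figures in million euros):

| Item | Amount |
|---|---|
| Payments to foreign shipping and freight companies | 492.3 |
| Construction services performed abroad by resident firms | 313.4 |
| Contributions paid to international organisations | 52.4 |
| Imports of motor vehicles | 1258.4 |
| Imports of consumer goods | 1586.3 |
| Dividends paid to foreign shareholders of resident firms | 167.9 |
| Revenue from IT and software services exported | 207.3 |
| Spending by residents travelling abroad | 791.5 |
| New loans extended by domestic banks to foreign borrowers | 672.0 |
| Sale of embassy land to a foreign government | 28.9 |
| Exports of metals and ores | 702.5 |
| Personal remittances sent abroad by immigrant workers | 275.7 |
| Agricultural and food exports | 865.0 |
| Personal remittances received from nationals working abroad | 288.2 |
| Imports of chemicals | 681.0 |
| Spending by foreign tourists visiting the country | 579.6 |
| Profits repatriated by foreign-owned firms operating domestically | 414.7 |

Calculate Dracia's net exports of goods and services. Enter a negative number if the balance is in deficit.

-2141.7

Goods: -681.0 - 1258.4 - 1586.3 + 865.0 + 702.5 = -1958.2
Services: 579.6 + 313.4 - 492.3 + 207.3 - 791.5 = -183.5
Trade balance = -1958.2 + (-183.5) = -2141.7
(Excluded from the trade balance — secondary income: contributions paid to international organisations 52.4, personal remittances sent abroad by immigrant workers 275.7, personal remittances received from nationals working abroad 288.2; primary income: dividends paid to foreign shareholders of resident firms 167.9, profits repatriated by foreign-owned firms operating domestically 414.7; financial account: new loans extended by domestic banks to foreign borrowers 672.0; capital account: sale of embassy land to a foreign government 28.9.)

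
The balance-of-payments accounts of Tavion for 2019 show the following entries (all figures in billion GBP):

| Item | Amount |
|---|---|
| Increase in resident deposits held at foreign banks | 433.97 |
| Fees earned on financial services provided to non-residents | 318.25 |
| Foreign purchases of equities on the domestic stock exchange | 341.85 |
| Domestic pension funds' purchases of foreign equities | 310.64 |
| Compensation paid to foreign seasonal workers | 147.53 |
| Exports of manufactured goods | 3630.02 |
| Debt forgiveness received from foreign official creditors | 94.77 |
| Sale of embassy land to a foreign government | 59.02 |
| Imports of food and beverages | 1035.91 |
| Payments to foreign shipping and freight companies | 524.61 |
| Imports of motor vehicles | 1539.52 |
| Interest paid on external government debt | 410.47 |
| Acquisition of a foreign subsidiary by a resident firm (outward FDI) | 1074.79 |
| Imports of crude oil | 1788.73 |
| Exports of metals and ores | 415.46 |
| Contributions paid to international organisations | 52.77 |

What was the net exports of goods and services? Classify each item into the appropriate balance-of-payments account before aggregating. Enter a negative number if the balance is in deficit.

-525.04

Goods: 3630.02 - 1035.91 - 1539.52 - 1788.73 + 415.46 = -318.68
Services: 318.25 - 524.61 = -206.36
Trade balance = -318.68 + (-206.36) = -525.04
(Excluded from the trade balance — financial account: increase in resident deposits held at foreign banks 433.97, foreign purchases of equities on the domestic stock exchange 341.85, domestic pension funds' purchases of foreign equities 310.64, acquisition of a foreign subsidiary by a resident firm (outward FDI) 1074.79; primary income: compensation paid to foreign seasonal workers 147.53, interest paid on external government debt 410.47; capital account: debt forgiveness received from foreign official creditors 94.77, sale of embassy land to a foreign government 59.02; secondary income: contributions paid to international organisations 52.77.)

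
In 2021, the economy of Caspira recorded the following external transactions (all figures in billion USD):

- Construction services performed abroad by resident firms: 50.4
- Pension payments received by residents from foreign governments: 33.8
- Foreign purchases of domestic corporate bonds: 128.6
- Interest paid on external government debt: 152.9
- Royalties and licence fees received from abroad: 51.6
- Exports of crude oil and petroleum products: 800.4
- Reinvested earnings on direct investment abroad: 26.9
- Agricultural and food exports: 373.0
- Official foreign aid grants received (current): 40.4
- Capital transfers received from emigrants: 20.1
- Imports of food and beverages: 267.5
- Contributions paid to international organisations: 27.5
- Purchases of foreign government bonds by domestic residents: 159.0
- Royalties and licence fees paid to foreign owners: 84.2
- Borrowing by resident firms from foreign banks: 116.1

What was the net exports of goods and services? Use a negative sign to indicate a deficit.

Goods: 800.4 + 373.0 - 267.5 = 905.9
Services: 51.6 - 84.2 + 50.4 = 17.8
Trade balance = 905.9 + 17.8 = 923.7
(Excluded from the trade balance — secondary income: pension payments received by residents from foreign governments 33.8, official foreign aid grants received (current) 40.4, contributions paid to international organisations 27.5; financial account: foreign purchases of domestic corporate bonds 128.6, purchases of foreign government bonds by domestic residents 159.0, borrowing by resident firms from foreign banks 116.1; primary income: interest paid on external government debt 152.9, reinvested earnings on direct investment abroad 26.9; capital account: capital transfers received from emigrants 20.1.)

923.7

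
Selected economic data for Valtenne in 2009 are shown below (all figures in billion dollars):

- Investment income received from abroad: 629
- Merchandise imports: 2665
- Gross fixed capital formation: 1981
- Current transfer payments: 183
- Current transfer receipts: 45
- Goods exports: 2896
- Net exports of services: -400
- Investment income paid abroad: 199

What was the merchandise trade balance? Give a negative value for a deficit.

Goods balance = 2896 - 2665 = 231

231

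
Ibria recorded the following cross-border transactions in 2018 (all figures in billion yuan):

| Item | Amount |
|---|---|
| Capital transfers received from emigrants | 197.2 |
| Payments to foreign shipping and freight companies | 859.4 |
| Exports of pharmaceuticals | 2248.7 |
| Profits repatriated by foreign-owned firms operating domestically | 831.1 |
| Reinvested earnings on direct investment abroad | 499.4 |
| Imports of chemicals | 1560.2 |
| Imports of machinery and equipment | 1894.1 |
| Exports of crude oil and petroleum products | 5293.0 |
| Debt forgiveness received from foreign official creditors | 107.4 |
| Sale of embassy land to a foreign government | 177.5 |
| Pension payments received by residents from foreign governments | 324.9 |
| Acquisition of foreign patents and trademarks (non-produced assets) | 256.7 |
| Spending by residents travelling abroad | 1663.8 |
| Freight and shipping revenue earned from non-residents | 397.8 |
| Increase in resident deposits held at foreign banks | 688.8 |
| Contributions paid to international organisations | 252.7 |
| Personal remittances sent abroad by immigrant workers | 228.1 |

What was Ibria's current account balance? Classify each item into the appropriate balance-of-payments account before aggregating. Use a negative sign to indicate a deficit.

Goods: -1894.1 + 2248.7 - 1560.2 + 5293.0 = 4087.4
Services: -859.4 - 1663.8 + 397.8 = -2125.4
Primary income: 499.4 - 831.1 = -331.7
Secondary income: 324.9 - 228.1 - 252.7 = -155.9
Current account = 4087.4 + (-2125.4) + (-331.7) + (-155.9) = 1474.4
(Excluded from the current account — capital account: capital transfers received from emigrants 197.2, debt forgiveness received from foreign official creditors 107.4, sale of embassy land to a foreign government 177.5, acquisition of foreign patents and trademarks (non-produced assets) 256.7; financial account: increase in resident deposits held at foreign banks 688.8.)

1474.4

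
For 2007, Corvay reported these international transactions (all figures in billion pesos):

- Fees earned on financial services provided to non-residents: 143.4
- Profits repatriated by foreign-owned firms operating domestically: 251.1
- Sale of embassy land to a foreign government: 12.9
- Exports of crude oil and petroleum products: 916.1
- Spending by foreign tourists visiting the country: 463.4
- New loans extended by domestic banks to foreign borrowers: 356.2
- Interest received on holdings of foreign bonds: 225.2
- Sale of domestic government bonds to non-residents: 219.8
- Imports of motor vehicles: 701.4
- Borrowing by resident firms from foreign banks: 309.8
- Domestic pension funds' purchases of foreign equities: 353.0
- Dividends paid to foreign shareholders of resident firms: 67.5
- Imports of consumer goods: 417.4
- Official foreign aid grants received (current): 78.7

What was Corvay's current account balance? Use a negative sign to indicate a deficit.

389.4

Goods: 916.1 - 417.4 - 701.4 = -202.7
Services: 463.4 + 143.4 = 606.8
Primary income: -67.5 + 225.2 - 251.1 = -93.4
Secondary income: 78.7
Current account = (-202.7) + 606.8 + (-93.4) + 78.7 = 389.4
(Excluded from the current account — capital account: sale of embassy land to a foreign government 12.9; financial account: new loans extended by domestic banks to foreign borrowers 356.2, sale of domestic government bonds to non-residents 219.8, borrowing by resident firms from foreign banks 309.8, domestic pension funds' purchases of foreign equities 353.0.)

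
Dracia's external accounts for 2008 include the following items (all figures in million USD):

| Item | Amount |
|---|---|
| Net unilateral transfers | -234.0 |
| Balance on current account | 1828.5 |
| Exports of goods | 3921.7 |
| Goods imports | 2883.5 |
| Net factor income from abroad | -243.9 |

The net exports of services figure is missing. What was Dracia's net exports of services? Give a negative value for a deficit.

1268.2

Current account = goods balance + services balance + net primary income + net secondary income
Sum of the known components = 560.3
Net exports of services = CA - (known components) = 1828.5 - 560.3 = 1268.2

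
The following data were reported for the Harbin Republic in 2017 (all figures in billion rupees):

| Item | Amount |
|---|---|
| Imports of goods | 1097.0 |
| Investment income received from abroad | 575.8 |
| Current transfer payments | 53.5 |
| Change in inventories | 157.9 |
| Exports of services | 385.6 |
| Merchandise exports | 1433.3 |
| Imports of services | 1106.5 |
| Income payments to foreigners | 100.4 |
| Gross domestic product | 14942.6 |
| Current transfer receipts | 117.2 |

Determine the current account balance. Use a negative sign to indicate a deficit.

154.5

Goods balance = 1433.3 - 1097.0 = 336.3
Services balance = 385.6 - 1106.5 = -720.9
Trade balance (goods + services) = 336.3 + (-720.9) = -384.6
Net primary income = 575.8 - 100.4 = 475.4
Net secondary income = 117.2 - 53.5 = 63.7
Current account = -384.6 + 475.4 + 63.7 = 154.5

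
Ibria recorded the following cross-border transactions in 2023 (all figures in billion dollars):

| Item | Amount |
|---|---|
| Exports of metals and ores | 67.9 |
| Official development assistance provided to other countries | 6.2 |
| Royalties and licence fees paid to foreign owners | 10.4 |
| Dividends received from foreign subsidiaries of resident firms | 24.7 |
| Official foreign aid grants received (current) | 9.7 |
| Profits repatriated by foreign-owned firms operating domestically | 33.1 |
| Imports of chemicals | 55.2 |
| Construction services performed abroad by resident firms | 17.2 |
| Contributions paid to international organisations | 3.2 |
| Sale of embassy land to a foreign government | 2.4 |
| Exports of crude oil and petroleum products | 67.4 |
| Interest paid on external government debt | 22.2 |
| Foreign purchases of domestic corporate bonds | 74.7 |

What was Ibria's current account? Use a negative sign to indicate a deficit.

56.6

Goods: 67.9 + 67.4 - 55.2 = 80.1
Services: -10.4 + 17.2 = 6.8
Primary income: -22.2 - 33.1 + 24.7 = -30.6
Secondary income: -6.2 - 3.2 + 9.7 = 0.3
Current account = 80.1 + 6.8 + (-30.6) + 0.3 = 56.6
(Excluded from the current account — capital account: sale of embassy land to a foreign government 2.4; financial account: foreign purchases of domestic corporate bonds 74.7.)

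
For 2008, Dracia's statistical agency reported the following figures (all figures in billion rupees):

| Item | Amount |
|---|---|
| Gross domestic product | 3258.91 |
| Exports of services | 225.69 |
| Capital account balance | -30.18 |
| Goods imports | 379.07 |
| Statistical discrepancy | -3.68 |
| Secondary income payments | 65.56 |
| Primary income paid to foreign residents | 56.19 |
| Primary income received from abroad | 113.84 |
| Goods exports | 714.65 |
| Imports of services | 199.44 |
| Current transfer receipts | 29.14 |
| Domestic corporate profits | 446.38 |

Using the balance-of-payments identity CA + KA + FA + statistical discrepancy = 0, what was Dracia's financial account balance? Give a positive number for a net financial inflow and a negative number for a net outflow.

-349.20

Goods balance = 714.65 - 379.07 = 335.58
Services balance = 225.69 - 199.44 = 26.25
Trade balance (goods + services) = 335.58 + 26.25 = 361.83
Net primary income = 113.84 - 56.19 = 57.65
Net secondary income = 29.14 - 65.56 = -36.42
Current account = 361.83 + 57.65 + (-36.42) = 383.06
Financial account = -(383.06 + (-30.18) + (-3.68)) = -349.20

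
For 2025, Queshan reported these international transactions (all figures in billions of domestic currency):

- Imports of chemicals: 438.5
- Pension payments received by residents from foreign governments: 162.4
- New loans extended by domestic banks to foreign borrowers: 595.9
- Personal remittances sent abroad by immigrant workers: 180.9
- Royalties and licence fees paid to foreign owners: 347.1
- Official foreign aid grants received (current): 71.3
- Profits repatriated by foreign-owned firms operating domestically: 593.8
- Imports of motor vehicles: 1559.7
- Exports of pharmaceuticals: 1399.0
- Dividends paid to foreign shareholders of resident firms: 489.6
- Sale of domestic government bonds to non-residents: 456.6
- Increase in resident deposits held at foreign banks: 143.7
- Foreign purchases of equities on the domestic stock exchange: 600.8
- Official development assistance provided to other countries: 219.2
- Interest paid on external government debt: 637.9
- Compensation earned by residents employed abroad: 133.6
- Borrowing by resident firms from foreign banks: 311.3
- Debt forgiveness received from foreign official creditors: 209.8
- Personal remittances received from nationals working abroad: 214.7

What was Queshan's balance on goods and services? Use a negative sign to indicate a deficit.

Goods: 1399.0 - 438.5 - 1559.7 = -599.2
Services: -347.1
Trade balance = -599.2 + (-347.1) = -946.3
(Excluded from the trade balance — secondary income: pension payments received by residents from foreign governments 162.4, personal remittances sent abroad by immigrant workers 180.9, official foreign aid grants received (current) 71.3, official development assistance provided to other countries 219.2, personal remittances received from nationals working abroad 214.7; financial account: new loans extended by domestic banks to foreign borrowers 595.9, sale of domestic government bonds to non-residents 456.6, increase in resident deposits held at foreign banks 143.7, foreign purchases of equities on the domestic stock exchange 600.8, borrowing by resident firms from foreign banks 311.3; primary income: profits repatriated by foreign-owned firms operating domestically 593.8, dividends paid to foreign shareholders of resident firms 489.6, interest paid on external government debt 637.9, compensation earned by residents employed abroad 133.6; capital account: debt forgiveness received from foreign official creditors 209.8.)

-946.3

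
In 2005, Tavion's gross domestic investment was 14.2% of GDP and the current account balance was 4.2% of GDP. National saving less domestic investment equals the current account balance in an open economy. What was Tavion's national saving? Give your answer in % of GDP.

S = I + CA = 14.2 + 4.2 = 18.4

18.4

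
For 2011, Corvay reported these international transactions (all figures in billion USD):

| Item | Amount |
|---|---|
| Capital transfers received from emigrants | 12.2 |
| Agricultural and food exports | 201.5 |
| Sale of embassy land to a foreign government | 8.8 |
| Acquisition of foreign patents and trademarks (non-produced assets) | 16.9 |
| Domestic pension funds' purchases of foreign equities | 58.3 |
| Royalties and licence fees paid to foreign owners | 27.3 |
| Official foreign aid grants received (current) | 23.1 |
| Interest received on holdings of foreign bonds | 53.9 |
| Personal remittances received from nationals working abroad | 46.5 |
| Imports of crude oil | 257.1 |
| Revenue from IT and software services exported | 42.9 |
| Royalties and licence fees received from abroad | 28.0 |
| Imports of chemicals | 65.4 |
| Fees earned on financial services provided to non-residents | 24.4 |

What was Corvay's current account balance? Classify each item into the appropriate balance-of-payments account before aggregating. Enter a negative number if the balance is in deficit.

Goods: 201.5 - 65.4 - 257.1 = -121.0
Services: -27.3 + 42.9 + 24.4 + 28.0 = 68.0
Primary income: 53.9
Secondary income: 23.1 + 46.5 = 69.6
Current account = (-121.0) + 68.0 + 53.9 + 69.6 = 70.5
(Excluded from the current account — capital account: capital transfers received from emigrants 12.2, sale of embassy land to a foreign government 8.8, acquisition of foreign patents and trademarks (non-produced assets) 16.9; financial account: domestic pension funds' purchases of foreign equities 58.3.)

70.5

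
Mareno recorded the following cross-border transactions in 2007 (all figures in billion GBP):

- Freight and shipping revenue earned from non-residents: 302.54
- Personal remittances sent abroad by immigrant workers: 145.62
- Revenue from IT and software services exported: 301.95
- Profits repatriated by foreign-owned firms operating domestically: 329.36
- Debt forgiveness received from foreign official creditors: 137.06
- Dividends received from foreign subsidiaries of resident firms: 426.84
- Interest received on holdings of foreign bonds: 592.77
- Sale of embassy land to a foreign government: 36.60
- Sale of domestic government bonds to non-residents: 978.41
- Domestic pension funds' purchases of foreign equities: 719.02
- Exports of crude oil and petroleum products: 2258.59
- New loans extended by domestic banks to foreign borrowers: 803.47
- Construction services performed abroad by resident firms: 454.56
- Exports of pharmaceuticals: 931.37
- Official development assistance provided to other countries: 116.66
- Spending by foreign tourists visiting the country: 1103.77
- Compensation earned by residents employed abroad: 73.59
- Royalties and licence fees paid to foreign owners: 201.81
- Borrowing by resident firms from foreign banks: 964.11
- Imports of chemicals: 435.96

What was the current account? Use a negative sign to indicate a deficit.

Goods: 931.37 + 2258.59 - 435.96 = 2754.00
Services: 1103.77 + 454.56 + 301.95 - 201.81 + 302.54 = 1961.01
Primary income: -329.36 + 426.84 + 592.77 + 73.59 = 763.84
Secondary income: -116.66 - 145.62 = -262.28
Current account = 2754.00 + 1961.01 + 763.84 + (-262.28) = 5216.57
(Excluded from the current account — capital account: debt forgiveness received from foreign official creditors 137.06, sale of embassy land to a foreign government 36.60; financial account: sale of domestic government bonds to non-residents 978.41, domestic pension funds' purchases of foreign equities 719.02, new loans extended by domestic banks to foreign borrowers 803.47, borrowing by resident firms from foreign banks 964.11.)

5216.57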